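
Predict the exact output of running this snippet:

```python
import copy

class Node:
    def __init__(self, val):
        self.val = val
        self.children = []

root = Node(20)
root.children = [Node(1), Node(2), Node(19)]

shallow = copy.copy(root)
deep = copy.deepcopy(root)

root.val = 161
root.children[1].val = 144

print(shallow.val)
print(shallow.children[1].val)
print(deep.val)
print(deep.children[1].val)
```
20
144
20
2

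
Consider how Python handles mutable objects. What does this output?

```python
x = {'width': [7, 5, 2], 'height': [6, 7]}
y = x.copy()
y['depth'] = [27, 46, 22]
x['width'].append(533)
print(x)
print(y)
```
{'width': [7, 5, 2, 533], 'height': [6, 7]}
{'width': [7, 5, 2, 533], 'height': [6, 7], 'depth': [27, 46, 22]}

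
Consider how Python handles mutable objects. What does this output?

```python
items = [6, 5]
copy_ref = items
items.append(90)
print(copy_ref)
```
[6, 5, 90]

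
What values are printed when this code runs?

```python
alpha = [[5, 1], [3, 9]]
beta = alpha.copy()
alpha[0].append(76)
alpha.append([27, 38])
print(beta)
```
[[5, 1, 76], [3, 9]]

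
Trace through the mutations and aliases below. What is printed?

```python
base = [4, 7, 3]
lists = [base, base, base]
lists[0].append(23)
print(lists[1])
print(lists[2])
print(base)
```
[4, 7, 3, 23]
[4, 7, 3, 23]
[4, 7, 3, 23]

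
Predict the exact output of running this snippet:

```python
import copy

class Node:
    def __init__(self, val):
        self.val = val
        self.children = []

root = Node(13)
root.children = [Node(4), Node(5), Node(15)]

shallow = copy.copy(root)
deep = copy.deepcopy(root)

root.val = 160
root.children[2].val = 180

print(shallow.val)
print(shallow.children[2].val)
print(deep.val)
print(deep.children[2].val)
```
13
180
13
15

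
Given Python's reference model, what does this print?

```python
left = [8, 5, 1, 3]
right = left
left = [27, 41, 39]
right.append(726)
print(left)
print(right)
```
[27, 41, 39]
[8, 5, 1, 3, 726]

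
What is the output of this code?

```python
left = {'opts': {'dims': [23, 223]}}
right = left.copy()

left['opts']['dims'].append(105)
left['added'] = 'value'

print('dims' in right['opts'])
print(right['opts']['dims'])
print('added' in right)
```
True
[23, 223, 105]
False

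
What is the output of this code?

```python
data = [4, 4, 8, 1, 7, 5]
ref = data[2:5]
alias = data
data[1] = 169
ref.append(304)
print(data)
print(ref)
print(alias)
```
[4, 169, 8, 1, 7, 5]
[8, 1, 7, 304]
[4, 169, 8, 1, 7, 5]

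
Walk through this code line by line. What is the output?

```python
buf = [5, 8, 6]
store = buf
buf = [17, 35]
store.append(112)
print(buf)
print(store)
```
[17, 35]
[5, 8, 6, 112]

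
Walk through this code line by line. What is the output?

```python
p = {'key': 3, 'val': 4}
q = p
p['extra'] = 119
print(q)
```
{'key': 3, 'val': 4, 'extra': 119}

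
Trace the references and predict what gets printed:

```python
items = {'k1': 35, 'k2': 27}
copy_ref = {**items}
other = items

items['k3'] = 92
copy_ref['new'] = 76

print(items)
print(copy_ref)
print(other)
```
{'k1': 35, 'k2': 27, 'k3': 92}
{'k1': 35, 'k2': 27, 'new': 76}
{'k1': 35, 'k2': 27, 'k3': 92}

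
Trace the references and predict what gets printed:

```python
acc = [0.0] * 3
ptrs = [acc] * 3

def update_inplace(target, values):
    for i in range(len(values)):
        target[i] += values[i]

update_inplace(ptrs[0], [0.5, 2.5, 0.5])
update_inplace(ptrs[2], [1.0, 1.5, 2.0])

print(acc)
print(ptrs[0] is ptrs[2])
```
[1.5, 4.0, 2.5]
True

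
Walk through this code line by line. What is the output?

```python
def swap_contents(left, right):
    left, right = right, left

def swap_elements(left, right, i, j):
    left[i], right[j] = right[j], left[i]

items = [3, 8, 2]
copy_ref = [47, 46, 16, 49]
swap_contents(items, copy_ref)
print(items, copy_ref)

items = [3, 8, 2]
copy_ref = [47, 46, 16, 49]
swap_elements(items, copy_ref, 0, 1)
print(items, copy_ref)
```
[3, 8, 2] [47, 46, 16, 49]
[46, 8, 2] [47, 3, 16, 49]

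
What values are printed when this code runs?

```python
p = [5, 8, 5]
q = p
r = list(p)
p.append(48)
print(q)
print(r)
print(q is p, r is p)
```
[5, 8, 5, 48]
[5, 8, 5]
True False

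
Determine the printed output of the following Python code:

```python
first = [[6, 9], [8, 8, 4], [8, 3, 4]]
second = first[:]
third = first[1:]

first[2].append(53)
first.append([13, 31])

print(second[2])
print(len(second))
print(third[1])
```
[8, 3, 4, 53]
3
[8, 3, 4, 53]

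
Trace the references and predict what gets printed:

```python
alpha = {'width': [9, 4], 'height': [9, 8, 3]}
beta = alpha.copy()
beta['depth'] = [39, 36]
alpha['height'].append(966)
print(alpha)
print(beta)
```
{'width': [9, 4], 'height': [9, 8, 3, 966]}
{'width': [9, 4], 'height': [9, 8, 3, 966], 'depth': [39, 36]}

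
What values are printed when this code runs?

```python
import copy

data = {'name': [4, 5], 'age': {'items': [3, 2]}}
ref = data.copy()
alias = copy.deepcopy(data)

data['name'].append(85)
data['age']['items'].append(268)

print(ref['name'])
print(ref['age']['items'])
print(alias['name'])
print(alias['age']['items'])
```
[4, 5, 85]
[3, 2, 268]
[4, 5]
[3, 2]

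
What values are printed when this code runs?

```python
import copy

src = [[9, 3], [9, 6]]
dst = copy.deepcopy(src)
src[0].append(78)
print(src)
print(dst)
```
[[9, 3, 78], [9, 6]]
[[9, 3], [9, 6]]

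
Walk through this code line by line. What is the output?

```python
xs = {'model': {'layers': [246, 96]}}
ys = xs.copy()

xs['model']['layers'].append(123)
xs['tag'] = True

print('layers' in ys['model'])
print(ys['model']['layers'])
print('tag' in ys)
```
True
[246, 96, 123]
False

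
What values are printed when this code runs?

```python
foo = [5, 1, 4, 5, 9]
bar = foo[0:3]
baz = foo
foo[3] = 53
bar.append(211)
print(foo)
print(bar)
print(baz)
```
[5, 1, 4, 53, 9]
[5, 1, 4, 211]
[5, 1, 4, 53, 9]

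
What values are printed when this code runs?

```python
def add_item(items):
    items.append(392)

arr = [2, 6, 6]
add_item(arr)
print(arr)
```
[2, 6, 6, 392]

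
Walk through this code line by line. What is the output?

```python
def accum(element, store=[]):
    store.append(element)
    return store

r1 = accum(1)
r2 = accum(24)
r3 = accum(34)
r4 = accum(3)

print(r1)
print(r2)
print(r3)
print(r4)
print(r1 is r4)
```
[1, 24, 34, 3]
[1, 24, 34, 3]
[1, 24, 34, 3]
[1, 24, 34, 3]
True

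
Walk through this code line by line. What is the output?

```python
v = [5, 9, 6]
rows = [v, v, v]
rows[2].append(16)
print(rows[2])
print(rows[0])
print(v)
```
[5, 9, 6, 16]
[5, 9, 6, 16]
[5, 9, 6, 16]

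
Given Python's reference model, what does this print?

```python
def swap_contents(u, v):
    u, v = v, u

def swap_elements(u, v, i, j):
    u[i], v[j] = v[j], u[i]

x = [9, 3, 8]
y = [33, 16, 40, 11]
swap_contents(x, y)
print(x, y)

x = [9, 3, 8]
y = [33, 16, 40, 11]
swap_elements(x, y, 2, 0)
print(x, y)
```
[9, 3, 8] [33, 16, 40, 11]
[9, 3, 33] [8, 16, 40, 11]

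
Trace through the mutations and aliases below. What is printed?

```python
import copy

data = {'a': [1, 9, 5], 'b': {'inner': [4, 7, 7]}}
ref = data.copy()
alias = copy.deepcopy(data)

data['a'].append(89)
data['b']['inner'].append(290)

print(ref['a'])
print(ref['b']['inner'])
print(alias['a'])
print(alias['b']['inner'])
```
[1, 9, 5, 89]
[4, 7, 7, 290]
[1, 9, 5]
[4, 7, 7]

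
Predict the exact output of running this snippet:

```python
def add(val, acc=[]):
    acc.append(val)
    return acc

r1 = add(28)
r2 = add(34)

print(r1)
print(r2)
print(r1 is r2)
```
[28, 34]
[28, 34]
True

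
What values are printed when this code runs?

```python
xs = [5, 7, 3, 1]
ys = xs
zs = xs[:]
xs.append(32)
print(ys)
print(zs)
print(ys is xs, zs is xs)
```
[5, 7, 3, 1, 32]
[5, 7, 3, 1]
True False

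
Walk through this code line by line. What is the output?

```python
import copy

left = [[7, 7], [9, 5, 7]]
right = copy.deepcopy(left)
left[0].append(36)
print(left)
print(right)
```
[[7, 7, 36], [9, 5, 7]]
[[7, 7], [9, 5, 7]]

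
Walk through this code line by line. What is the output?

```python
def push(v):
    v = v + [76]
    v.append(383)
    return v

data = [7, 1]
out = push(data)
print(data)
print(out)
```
[7, 1]
[7, 1, 76, 383]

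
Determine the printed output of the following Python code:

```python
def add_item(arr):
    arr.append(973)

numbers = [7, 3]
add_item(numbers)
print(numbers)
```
[7, 3, 973]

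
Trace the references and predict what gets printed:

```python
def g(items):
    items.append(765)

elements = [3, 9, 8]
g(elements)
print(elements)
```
[3, 9, 8, 765]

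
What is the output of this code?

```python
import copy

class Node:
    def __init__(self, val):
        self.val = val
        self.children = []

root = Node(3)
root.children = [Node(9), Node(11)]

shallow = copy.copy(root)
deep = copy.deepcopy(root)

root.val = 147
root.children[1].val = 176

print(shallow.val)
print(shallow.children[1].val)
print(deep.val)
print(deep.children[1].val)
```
3
176
3
11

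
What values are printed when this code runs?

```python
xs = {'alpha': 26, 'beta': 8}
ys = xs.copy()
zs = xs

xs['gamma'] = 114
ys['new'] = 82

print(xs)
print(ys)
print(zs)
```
{'alpha': 26, 'beta': 8, 'gamma': 114}
{'alpha': 26, 'beta': 8, 'new': 82}
{'alpha': 26, 'beta': 8, 'gamma': 114}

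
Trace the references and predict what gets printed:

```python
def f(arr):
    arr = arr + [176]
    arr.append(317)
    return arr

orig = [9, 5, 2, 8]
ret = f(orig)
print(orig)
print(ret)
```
[9, 5, 2, 8]
[9, 5, 2, 8, 176, 317]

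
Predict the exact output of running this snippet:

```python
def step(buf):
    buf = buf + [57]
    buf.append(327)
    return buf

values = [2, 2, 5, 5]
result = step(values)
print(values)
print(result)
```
[2, 2, 5, 5]
[2, 2, 5, 5, 57, 327]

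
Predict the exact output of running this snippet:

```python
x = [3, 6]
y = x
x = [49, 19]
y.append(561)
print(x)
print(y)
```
[49, 19]
[3, 6, 561]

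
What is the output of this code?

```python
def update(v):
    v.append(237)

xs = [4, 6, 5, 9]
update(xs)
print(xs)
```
[4, 6, 5, 9, 237]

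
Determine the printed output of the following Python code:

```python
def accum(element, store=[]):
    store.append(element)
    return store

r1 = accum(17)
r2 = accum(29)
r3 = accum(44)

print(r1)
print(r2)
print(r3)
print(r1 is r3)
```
[17, 29, 44]
[17, 29, 44]
[17, 29, 44]
True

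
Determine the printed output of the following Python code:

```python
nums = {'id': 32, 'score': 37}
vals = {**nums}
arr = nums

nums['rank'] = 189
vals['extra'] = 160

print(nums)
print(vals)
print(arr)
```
{'id': 32, 'score': 37, 'rank': 189}
{'id': 32, 'score': 37, 'extra': 160}
{'id': 32, 'score': 37, 'rank': 189}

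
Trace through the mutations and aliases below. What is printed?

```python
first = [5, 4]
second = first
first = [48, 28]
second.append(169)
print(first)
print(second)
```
[48, 28]
[5, 4, 169]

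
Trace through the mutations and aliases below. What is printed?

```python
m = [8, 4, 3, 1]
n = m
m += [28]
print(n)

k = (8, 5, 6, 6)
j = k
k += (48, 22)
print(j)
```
[8, 4, 3, 1, 28]
(8, 5, 6, 6)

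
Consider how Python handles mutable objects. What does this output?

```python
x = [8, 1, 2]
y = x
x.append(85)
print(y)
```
[8, 1, 2, 85]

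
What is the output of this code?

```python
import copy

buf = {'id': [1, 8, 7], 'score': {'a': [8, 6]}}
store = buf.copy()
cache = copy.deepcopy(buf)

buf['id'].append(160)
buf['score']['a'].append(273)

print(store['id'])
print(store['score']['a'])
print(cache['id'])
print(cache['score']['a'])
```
[1, 8, 7, 160]
[8, 6, 273]
[1, 8, 7]
[8, 6]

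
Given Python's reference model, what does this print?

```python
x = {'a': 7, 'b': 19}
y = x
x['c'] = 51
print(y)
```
{'a': 7, 'b': 19, 'c': 51}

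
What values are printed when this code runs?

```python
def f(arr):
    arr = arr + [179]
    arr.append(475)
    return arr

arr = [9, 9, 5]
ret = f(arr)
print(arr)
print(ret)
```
[9, 9, 5]
[9, 9, 5, 179, 475]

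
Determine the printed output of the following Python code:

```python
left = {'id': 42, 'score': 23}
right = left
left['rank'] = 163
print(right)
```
{'id': 42, 'score': 23, 'rank': 163}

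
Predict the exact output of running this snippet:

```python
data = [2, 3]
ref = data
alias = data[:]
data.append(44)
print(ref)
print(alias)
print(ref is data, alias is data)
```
[2, 3, 44]
[2, 3]
True False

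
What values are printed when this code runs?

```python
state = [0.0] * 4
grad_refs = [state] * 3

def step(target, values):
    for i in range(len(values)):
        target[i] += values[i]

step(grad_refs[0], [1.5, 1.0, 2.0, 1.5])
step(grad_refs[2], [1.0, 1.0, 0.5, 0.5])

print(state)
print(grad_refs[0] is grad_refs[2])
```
[2.5, 2.0, 2.5, 2.0]
True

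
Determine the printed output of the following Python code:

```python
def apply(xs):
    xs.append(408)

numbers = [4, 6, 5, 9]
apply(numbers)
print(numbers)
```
[4, 6, 5, 9, 408]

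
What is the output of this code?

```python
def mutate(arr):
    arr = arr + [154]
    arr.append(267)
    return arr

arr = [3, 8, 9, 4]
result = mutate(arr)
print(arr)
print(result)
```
[3, 8, 9, 4]
[3, 8, 9, 4, 154, 267]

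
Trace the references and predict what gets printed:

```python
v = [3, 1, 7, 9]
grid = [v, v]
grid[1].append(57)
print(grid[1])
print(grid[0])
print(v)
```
[3, 1, 7, 9, 57]
[3, 1, 7, 9, 57]
[3, 1, 7, 9, 57]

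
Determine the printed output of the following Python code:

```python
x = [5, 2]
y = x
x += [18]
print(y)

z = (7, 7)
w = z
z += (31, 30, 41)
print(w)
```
[5, 2, 18]
(7, 7)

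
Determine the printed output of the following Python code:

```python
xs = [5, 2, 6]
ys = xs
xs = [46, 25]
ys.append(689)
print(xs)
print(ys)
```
[46, 25]
[5, 2, 6, 689]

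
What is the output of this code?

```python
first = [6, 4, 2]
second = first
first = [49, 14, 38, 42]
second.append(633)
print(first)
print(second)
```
[49, 14, 38, 42]
[6, 4, 2, 633]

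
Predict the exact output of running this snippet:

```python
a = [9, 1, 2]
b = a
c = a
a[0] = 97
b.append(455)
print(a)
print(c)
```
[97, 1, 2, 455]
[97, 1, 2, 455]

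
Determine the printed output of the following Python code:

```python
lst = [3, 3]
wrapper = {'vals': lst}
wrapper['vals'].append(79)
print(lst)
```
[3, 3, 79]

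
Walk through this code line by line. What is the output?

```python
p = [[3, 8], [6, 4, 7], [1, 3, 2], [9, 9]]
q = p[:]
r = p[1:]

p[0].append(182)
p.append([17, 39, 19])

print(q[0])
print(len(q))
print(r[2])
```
[3, 8, 182]
4
[9, 9]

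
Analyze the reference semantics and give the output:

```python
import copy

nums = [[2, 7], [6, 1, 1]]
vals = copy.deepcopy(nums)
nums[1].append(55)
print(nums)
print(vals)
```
[[2, 7], [6, 1, 1, 55]]
[[2, 7], [6, 1, 1]]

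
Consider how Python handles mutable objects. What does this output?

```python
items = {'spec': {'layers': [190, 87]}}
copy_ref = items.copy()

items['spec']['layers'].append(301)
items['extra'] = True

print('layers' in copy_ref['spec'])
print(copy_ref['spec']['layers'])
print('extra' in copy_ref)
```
True
[190, 87, 301]
False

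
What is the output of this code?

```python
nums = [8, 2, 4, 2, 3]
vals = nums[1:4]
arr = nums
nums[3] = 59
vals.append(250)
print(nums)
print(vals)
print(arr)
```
[8, 2, 4, 59, 3]
[2, 4, 2, 250]
[8, 2, 4, 59, 3]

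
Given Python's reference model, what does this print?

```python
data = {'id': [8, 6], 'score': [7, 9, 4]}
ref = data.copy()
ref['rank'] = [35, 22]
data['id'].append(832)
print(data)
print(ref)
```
{'id': [8, 6, 832], 'score': [7, 9, 4]}
{'id': [8, 6, 832], 'score': [7, 9, 4], 'rank': [35, 22]}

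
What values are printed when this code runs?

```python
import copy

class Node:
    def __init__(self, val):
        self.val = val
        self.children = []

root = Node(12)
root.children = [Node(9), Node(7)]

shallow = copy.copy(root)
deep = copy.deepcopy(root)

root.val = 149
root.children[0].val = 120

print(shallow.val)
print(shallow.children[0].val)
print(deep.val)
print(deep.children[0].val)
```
12
120
12
9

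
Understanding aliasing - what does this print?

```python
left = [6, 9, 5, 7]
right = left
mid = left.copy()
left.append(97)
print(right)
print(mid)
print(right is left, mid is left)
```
[6, 9, 5, 7, 97]
[6, 9, 5, 7]
True False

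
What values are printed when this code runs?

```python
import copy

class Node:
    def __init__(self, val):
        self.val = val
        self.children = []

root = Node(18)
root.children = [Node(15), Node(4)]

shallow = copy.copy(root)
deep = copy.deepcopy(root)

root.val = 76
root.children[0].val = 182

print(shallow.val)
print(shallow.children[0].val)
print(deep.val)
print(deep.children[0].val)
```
18
182
18
15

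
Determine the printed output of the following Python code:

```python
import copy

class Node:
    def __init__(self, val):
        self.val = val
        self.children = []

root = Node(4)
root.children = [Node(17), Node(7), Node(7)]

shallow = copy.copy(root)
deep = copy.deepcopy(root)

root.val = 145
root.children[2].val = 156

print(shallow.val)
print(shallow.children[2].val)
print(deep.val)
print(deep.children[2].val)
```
4
156
4
7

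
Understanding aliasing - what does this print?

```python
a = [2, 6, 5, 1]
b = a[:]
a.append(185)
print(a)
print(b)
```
[2, 6, 5, 1, 185]
[2, 6, 5, 1]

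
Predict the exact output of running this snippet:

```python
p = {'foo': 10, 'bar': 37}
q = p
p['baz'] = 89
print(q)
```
{'foo': 10, 'bar': 37, 'baz': 89}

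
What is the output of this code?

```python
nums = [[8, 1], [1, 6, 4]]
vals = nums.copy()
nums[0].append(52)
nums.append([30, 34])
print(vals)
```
[[8, 1, 52], [1, 6, 4]]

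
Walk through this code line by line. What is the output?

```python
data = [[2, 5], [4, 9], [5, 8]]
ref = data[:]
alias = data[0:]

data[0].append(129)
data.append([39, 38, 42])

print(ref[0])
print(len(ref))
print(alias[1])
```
[2, 5, 129]
3
[4, 9]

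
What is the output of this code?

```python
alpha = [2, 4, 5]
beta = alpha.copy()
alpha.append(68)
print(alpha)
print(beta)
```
[2, 4, 5, 68]
[2, 4, 5]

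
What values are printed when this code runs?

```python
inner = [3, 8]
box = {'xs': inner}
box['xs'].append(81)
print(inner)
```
[3, 8, 81]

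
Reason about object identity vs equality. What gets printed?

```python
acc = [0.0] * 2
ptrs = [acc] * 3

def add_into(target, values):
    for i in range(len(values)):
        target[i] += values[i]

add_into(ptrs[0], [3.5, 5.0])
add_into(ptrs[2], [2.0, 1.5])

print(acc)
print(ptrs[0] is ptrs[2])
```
[5.5, 6.5]
True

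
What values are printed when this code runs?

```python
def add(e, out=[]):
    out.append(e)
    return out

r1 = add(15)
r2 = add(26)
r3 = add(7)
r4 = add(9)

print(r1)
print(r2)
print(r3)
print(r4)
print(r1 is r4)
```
[15, 26, 7, 9]
[15, 26, 7, 9]
[15, 26, 7, 9]
[15, 26, 7, 9]
True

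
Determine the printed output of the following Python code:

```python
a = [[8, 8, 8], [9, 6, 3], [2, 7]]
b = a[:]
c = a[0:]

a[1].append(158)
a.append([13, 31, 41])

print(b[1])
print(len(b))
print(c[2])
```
[9, 6, 3, 158]
3
[2, 7]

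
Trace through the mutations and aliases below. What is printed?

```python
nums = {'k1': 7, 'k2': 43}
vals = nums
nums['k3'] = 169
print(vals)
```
{'k1': 7, 'k2': 43, 'k3': 169}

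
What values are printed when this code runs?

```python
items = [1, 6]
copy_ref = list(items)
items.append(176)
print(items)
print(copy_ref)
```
[1, 6, 176]
[1, 6]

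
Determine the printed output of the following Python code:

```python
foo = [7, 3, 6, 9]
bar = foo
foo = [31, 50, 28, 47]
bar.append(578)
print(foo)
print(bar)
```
[31, 50, 28, 47]
[7, 3, 6, 9, 578]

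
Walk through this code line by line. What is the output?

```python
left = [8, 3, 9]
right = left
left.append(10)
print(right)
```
[8, 3, 9, 10]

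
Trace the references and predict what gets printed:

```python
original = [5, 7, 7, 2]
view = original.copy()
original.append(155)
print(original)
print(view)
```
[5, 7, 7, 2, 155]
[5, 7, 7, 2]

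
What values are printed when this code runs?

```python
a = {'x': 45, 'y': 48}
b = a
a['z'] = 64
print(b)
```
{'x': 45, 'y': 48, 'z': 64}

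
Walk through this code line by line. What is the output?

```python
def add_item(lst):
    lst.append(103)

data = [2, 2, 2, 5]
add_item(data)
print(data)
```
[2, 2, 2, 5, 103]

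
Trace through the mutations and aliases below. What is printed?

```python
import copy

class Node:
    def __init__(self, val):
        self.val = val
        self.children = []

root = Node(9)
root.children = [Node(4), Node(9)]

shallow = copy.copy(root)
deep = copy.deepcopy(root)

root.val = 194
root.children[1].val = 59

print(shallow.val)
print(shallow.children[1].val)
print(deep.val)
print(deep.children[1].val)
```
9
59
9
9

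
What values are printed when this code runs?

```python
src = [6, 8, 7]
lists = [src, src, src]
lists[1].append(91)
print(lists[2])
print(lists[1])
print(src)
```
[6, 8, 7, 91]
[6, 8, 7, 91]
[6, 8, 7, 91]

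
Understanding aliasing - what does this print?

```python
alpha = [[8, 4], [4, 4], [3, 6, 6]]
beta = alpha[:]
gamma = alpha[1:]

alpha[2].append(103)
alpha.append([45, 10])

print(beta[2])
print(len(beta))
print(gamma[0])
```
[3, 6, 6, 103]
3
[4, 4]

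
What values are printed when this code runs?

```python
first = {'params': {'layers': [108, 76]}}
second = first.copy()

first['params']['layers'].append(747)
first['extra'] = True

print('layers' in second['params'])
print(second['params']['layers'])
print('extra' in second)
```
True
[108, 76, 747]
False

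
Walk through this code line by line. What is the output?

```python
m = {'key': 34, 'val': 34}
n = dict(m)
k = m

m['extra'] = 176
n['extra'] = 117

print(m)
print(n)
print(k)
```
{'key': 34, 'val': 34, 'extra': 176}
{'key': 34, 'val': 34, 'extra': 117}
{'key': 34, 'val': 34, 'extra': 176}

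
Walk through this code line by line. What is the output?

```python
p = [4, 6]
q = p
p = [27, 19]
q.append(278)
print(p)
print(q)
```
[27, 19]
[4, 6, 278]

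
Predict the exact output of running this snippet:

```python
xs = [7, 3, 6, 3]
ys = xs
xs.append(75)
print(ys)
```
[7, 3, 6, 3, 75]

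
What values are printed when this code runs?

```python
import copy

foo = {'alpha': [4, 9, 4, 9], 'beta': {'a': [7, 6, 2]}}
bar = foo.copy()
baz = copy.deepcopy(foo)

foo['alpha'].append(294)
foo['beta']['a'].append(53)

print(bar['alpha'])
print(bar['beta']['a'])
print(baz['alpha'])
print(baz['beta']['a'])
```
[4, 9, 4, 9, 294]
[7, 6, 2, 53]
[4, 9, 4, 9]
[7, 6, 2]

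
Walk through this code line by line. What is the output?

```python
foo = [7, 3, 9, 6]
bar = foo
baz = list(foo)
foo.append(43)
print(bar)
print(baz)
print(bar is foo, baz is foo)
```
[7, 3, 9, 6, 43]
[7, 3, 9, 6]
True False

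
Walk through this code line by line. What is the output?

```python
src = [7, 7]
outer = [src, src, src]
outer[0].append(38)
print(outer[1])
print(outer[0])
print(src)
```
[7, 7, 38]
[7, 7, 38]
[7, 7, 38]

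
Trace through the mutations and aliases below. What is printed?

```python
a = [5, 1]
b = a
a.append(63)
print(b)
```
[5, 1, 63]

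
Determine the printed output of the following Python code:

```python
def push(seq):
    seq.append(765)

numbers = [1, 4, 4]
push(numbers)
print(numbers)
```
[1, 4, 4, 765]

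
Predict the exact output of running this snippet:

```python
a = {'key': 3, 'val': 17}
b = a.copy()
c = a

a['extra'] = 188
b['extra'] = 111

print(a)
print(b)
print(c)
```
{'key': 3, 'val': 17, 'extra': 188}
{'key': 3, 'val': 17, 'extra': 111}
{'key': 3, 'val': 17, 'extra': 188}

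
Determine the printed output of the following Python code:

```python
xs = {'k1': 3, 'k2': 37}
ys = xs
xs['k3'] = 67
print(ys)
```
{'k1': 3, 'k2': 37, 'k3': 67}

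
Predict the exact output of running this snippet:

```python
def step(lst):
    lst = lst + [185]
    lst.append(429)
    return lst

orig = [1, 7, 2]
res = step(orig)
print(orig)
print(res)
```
[1, 7, 2]
[1, 7, 2, 185, 429]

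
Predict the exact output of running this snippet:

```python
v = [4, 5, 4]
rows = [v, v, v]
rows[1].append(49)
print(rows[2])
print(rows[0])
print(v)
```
[4, 5, 4, 49]
[4, 5, 4, 49]
[4, 5, 4, 49]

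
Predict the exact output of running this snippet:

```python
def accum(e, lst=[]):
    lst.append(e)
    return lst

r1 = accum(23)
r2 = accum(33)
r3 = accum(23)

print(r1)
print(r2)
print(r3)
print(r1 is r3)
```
[23, 33, 23]
[23, 33, 23]
[23, 33, 23]
True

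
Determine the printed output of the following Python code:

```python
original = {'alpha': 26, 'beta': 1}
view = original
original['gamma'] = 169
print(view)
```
{'alpha': 26, 'beta': 1, 'gamma': 169}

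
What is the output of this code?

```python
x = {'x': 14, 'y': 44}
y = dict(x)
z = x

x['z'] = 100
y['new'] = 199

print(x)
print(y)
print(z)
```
{'x': 14, 'y': 44, 'z': 100}
{'x': 14, 'y': 44, 'new': 199}
{'x': 14, 'y': 44, 'z': 100}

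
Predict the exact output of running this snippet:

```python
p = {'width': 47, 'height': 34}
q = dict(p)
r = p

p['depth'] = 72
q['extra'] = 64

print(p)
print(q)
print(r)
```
{'width': 47, 'height': 34, 'depth': 72}
{'width': 47, 'height': 34, 'extra': 64}
{'width': 47, 'height': 34, 'depth': 72}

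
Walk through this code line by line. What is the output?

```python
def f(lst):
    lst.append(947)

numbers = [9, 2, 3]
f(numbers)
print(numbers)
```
[9, 2, 3, 947]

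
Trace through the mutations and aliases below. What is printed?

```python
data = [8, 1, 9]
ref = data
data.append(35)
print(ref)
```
[8, 1, 9, 35]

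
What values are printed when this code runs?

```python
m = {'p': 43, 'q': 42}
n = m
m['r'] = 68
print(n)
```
{'p': 43, 'q': 42, 'r': 68}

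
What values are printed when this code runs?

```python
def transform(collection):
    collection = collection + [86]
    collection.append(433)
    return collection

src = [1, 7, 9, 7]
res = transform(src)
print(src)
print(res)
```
[1, 7, 9, 7]
[1, 7, 9, 7, 86, 433]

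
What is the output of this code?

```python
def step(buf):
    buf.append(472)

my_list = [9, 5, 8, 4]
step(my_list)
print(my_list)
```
[9, 5, 8, 4, 472]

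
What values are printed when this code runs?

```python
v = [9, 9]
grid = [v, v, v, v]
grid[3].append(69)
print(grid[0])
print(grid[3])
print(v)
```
[9, 9, 69]
[9, 9, 69]
[9, 9, 69]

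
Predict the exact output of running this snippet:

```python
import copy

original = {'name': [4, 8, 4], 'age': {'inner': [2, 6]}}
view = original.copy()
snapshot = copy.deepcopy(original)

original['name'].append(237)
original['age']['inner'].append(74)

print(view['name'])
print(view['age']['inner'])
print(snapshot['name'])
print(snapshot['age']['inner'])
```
[4, 8, 4, 237]
[2, 6, 74]
[4, 8, 4]
[2, 6]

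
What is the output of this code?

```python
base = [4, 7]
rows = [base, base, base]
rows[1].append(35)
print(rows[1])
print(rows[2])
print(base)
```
[4, 7, 35]
[4, 7, 35]
[4, 7, 35]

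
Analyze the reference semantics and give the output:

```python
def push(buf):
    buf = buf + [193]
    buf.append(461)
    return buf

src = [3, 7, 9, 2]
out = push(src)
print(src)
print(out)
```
[3, 7, 9, 2]
[3, 7, 9, 2, 193, 461]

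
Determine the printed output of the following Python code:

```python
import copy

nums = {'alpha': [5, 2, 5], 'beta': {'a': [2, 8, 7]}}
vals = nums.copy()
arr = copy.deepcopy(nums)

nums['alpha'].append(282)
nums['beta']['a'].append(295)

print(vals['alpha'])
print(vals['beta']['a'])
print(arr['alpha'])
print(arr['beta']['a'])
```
[5, 2, 5, 282]
[2, 8, 7, 295]
[5, 2, 5]
[2, 8, 7]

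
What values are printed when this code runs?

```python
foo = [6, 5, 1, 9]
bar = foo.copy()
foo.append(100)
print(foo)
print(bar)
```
[6, 5, 1, 9, 100]
[6, 5, 1, 9]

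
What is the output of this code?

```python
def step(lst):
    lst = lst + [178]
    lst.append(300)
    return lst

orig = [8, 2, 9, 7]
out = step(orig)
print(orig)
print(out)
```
[8, 2, 9, 7]
[8, 2, 9, 7, 178, 300]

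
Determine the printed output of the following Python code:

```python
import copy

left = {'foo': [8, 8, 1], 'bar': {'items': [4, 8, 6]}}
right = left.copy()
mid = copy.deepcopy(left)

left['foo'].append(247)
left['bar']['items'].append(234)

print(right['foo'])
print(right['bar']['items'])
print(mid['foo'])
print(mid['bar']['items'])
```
[8, 8, 1, 247]
[4, 8, 6, 234]
[8, 8, 1]
[4, 8, 6]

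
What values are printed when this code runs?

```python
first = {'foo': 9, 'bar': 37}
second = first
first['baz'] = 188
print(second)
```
{'foo': 9, 'bar': 37, 'baz': 188}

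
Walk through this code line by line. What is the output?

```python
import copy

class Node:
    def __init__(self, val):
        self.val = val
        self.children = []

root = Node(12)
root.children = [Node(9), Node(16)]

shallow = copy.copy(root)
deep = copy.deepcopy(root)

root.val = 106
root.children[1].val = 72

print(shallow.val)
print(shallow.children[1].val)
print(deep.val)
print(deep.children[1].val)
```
12
72
12
16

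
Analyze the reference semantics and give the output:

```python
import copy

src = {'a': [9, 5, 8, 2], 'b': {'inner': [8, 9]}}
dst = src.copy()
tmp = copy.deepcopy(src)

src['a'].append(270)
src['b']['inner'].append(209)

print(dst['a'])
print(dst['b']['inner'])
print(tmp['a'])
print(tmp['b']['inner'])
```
[9, 5, 8, 2, 270]
[8, 9, 209]
[9, 5, 8, 2]
[8, 9]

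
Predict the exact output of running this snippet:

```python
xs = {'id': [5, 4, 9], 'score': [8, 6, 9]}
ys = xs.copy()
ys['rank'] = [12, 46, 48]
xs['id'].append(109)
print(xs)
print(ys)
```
{'id': [5, 4, 9, 109], 'score': [8, 6, 9]}
{'id': [5, 4, 9, 109], 'score': [8, 6, 9], 'rank': [12, 46, 48]}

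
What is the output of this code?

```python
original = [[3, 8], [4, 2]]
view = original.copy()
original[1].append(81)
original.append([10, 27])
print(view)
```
[[3, 8], [4, 2, 81]]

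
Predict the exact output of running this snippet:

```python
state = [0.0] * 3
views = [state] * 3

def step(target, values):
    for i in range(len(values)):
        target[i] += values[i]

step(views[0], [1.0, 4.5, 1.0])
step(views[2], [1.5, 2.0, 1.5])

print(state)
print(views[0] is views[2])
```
[2.5, 6.5, 2.5]
True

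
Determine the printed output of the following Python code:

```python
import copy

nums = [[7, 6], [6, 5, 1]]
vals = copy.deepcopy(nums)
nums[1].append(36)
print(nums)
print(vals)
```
[[7, 6], [6, 5, 1, 36]]
[[7, 6], [6, 5, 1]]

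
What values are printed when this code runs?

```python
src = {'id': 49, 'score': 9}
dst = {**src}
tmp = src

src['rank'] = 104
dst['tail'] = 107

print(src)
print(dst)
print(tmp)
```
{'id': 49, 'score': 9, 'rank': 104}
{'id': 49, 'score': 9, 'tail': 107}
{'id': 49, 'score': 9, 'rank': 104}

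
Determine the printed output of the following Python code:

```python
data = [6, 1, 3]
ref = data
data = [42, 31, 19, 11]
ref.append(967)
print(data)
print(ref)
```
[42, 31, 19, 11]
[6, 1, 3, 967]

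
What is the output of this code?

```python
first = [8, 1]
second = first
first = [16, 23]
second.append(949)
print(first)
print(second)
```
[16, 23]
[8, 1, 949]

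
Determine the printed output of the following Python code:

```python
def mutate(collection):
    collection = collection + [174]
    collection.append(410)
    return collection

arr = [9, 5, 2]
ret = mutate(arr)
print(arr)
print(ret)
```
[9, 5, 2]
[9, 5, 2, 174, 410]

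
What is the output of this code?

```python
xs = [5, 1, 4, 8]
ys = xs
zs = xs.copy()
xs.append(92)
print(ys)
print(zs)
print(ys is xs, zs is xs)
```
[5, 1, 4, 8, 92]
[5, 1, 4, 8]
True False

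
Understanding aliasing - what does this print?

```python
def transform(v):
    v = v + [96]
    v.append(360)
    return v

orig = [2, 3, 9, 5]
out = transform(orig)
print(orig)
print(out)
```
[2, 3, 9, 5]
[2, 3, 9, 5, 96, 360]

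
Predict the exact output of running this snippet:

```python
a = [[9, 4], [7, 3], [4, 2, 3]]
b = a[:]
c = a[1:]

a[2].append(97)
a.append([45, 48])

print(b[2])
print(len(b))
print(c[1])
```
[4, 2, 3, 97]
3
[4, 2, 3, 97]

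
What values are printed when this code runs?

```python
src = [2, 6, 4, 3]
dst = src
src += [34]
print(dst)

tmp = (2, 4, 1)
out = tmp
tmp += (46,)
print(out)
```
[2, 6, 4, 3, 34]
(2, 4, 1)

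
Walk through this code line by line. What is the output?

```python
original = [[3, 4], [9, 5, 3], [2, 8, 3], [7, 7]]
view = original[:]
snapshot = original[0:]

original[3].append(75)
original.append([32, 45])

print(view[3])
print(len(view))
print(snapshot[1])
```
[7, 7, 75]
4
[9, 5, 3]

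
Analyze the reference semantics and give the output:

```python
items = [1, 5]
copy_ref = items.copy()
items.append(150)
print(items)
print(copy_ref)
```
[1, 5, 150]
[1, 5]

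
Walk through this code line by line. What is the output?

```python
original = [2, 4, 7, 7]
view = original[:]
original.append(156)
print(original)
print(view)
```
[2, 4, 7, 7, 156]
[2, 4, 7, 7]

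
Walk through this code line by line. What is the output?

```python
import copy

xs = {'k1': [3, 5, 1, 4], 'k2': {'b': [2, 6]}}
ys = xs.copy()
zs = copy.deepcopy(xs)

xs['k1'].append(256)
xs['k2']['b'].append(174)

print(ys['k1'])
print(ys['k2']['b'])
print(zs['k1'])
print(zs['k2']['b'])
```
[3, 5, 1, 4, 256]
[2, 6, 174]
[3, 5, 1, 4]
[2, 6]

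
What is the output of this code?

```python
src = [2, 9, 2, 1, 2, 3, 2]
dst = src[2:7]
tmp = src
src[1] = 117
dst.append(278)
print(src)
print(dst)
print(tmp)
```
[2, 117, 2, 1, 2, 3, 2]
[2, 1, 2, 3, 2, 278]
[2, 117, 2, 1, 2, 3, 2]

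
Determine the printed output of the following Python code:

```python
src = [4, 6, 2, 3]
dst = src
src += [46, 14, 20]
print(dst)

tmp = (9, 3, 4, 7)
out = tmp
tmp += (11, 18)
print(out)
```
[4, 6, 2, 3, 46, 14, 20]
(9, 3, 4, 7)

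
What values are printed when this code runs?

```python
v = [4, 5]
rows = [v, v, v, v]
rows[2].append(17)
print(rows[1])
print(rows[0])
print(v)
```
[4, 5, 17]
[4, 5, 17]
[4, 5, 17]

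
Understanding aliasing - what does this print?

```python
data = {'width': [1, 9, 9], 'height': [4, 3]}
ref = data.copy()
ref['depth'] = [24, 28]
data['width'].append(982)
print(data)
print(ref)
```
{'width': [1, 9, 9, 982], 'height': [4, 3]}
{'width': [1, 9, 9, 982], 'height': [4, 3], 'depth': [24, 28]}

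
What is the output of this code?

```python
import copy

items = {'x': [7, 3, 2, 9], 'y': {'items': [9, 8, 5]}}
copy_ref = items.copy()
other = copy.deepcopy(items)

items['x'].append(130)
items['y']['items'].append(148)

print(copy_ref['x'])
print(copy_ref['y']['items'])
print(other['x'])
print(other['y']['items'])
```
[7, 3, 2, 9, 130]
[9, 8, 5, 148]
[7, 3, 2, 9]
[9, 8, 5]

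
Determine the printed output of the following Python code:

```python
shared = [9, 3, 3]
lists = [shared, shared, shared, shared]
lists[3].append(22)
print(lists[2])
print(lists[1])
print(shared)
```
[9, 3, 3, 22]
[9, 3, 3, 22]
[9, 3, 3, 22]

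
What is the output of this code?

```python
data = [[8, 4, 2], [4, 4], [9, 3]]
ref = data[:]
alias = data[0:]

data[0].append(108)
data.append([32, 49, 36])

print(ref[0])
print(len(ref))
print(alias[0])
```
[8, 4, 2, 108]
3
[8, 4, 2, 108]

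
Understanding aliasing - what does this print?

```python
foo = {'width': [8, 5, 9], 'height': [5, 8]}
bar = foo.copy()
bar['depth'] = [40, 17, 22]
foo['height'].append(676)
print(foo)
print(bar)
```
{'width': [8, 5, 9], 'height': [5, 8, 676]}
{'width': [8, 5, 9], 'height': [5, 8, 676], 'depth': [40, 17, 22]}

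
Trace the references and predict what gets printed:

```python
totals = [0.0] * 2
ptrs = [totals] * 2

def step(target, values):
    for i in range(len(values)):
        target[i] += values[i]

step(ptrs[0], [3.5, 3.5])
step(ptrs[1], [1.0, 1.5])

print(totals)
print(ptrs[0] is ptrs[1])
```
[4.5, 5.0]
True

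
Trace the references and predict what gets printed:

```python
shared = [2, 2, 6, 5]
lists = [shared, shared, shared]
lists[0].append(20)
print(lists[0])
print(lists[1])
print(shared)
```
[2, 2, 6, 5, 20]
[2, 2, 6, 5, 20]
[2, 2, 6, 5, 20]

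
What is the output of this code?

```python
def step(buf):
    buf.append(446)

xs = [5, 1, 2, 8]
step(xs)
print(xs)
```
[5, 1, 2, 8, 446]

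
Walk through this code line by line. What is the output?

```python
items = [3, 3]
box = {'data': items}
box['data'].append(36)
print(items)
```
[3, 3, 36]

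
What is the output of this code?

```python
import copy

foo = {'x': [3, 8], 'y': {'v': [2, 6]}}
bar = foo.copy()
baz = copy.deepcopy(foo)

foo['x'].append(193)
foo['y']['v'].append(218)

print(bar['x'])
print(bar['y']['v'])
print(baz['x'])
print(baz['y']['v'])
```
[3, 8, 193]
[2, 6, 218]
[3, 8]
[2, 6]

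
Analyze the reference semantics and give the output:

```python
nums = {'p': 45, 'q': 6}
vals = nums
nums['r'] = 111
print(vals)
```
{'p': 45, 'q': 6, 'r': 111}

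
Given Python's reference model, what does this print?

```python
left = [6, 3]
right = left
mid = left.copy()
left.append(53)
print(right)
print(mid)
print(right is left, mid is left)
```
[6, 3, 53]
[6, 3]
True False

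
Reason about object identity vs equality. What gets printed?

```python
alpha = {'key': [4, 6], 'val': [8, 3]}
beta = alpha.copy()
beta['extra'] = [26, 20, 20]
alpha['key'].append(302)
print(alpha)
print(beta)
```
{'key': [4, 6, 302], 'val': [8, 3]}
{'key': [4, 6, 302], 'val': [8, 3], 'extra': [26, 20, 20]}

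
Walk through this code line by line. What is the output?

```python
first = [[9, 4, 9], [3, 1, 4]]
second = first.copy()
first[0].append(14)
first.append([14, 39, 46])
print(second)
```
[[9, 4, 9, 14], [3, 1, 4]]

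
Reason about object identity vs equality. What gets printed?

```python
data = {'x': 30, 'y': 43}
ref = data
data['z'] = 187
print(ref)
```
{'x': 30, 'y': 43, 'z': 187}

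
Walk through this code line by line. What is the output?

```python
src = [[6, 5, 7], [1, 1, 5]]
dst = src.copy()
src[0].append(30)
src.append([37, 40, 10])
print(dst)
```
[[6, 5, 7, 30], [1, 1, 5]]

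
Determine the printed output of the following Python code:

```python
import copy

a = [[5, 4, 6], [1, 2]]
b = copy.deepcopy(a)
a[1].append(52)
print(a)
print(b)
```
[[5, 4, 6], [1, 2, 52]]
[[5, 4, 6], [1, 2]]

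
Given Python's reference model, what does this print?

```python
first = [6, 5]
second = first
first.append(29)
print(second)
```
[6, 5, 29]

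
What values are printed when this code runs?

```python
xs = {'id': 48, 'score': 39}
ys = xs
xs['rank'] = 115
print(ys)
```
{'id': 48, 'score': 39, 'rank': 115}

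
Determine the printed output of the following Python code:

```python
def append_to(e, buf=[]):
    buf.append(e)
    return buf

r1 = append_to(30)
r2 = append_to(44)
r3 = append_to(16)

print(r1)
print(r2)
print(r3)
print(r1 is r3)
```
[30, 44, 16]
[30, 44, 16]
[30, 44, 16]
True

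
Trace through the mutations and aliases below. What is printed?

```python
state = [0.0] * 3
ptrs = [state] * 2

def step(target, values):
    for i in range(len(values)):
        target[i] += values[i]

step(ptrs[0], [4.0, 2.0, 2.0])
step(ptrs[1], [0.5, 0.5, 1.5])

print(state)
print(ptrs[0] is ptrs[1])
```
[4.5, 2.5, 3.5]
True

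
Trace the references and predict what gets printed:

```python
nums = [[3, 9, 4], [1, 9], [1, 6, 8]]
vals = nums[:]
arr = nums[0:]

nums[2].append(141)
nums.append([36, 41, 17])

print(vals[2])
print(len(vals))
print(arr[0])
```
[1, 6, 8, 141]
3
[3, 9, 4]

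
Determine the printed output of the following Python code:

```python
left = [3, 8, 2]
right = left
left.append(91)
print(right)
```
[3, 8, 2, 91]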